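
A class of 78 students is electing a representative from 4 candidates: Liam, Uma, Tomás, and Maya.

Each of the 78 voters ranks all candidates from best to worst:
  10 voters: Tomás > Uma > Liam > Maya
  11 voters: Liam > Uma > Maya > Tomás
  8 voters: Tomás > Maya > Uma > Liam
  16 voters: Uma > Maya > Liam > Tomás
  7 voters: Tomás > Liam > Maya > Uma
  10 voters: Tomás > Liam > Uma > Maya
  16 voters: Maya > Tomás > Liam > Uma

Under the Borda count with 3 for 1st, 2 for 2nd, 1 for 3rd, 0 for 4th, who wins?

Liam: 10×1 + 11×3 + 8×0 + 16×1 + 7×2 + 10×2 + 16×1 = 109
Uma: 10×2 + 11×2 + 8×1 + 16×3 + 7×0 + 10×1 + 16×0 = 108
Tomás: 10×3 + 11×0 + 8×3 + 16×0 + 7×3 + 10×3 + 16×2 = 137
Maya: 10×0 + 11×1 + 8×2 + 16×2 + 7×1 + 10×0 + 16×3 = 114

Tomás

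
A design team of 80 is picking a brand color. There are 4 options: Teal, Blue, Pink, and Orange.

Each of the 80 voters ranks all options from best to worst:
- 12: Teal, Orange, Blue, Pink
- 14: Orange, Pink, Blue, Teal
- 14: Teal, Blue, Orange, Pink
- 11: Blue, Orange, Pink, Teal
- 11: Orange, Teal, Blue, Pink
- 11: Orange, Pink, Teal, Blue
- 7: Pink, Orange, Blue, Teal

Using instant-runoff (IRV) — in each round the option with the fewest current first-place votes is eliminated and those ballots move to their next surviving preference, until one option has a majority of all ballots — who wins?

Orange

Round 1: Teal 26, Blue 11, Pink 7, Orange 36. Pink eliminated.
Round 2: Teal 26, Blue 11, Orange 43. Orange has a majority (≥41).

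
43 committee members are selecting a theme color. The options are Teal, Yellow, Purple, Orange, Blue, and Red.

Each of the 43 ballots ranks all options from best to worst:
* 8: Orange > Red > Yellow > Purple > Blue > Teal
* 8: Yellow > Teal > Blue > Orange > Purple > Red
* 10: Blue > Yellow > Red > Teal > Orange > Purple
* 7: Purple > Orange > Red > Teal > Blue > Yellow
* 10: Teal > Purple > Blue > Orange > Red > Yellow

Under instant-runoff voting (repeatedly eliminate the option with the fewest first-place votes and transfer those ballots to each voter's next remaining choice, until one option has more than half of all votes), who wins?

Teal

Round 1: Teal 10, Yellow 8, Purple 7, Orange 8, Blue 10, Red 0. Red eliminated.
Round 2: Teal 10, Yellow 8, Purple 7, Orange 8, Blue 10. Purple eliminated.
Round 3: Teal 10, Yellow 8, Orange 15, Blue 10. Yellow eliminated.
Round 4: Teal 18, Orange 15, Blue 10. Blue eliminated.
Round 5: Teal 28, Orange 15. Teal has a majority (≥22).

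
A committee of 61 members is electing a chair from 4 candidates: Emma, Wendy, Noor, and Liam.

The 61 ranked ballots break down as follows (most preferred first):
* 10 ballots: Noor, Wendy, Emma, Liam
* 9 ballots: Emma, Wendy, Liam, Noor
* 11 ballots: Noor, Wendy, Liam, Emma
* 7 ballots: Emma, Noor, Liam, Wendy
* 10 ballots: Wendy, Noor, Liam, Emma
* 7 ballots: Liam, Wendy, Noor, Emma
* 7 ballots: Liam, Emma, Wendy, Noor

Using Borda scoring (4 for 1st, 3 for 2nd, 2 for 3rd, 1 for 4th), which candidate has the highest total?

Wendy

Emma: 10×2 + 9×4 + 11×1 + 7×4 + 10×1 + 7×1 + 7×3 = 133
Wendy: 10×3 + 9×3 + 11×3 + 7×1 + 10×4 + 7×3 + 7×2 = 172
Noor: 10×4 + 9×1 + 11×4 + 7×3 + 10×3 + 7×2 + 7×1 = 165
Liam: 10×1 + 9×2 + 11×2 + 7×2 + 10×2 + 7×4 + 7×4 = 140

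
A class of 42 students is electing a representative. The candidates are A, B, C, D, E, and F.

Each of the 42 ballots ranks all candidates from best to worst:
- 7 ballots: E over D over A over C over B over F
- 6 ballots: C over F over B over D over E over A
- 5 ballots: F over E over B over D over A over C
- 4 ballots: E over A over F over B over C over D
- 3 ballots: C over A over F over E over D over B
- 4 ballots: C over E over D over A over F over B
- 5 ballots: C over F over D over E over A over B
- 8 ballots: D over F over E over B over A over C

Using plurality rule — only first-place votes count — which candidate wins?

First-place votes: A 0, B 0, C 18, D 8, E 11, F 5.

C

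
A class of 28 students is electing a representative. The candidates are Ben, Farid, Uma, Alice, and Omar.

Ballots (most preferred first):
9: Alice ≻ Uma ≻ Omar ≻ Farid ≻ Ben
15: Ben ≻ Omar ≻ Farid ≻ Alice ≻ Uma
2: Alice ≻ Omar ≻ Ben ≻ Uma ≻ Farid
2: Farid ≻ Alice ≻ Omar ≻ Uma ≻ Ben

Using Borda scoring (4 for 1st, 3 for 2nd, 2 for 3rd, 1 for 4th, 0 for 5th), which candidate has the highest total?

Omar

Ben: 9×0 + 15×4 + 2×2 + 2×0 = 64
Farid: 9×1 + 15×2 + 2×0 + 2×4 = 47
Uma: 9×3 + 15×0 + 2×1 + 2×1 = 31
Alice: 9×4 + 15×1 + 2×4 + 2×3 = 65
Omar: 9×2 + 15×3 + 2×3 + 2×2 = 73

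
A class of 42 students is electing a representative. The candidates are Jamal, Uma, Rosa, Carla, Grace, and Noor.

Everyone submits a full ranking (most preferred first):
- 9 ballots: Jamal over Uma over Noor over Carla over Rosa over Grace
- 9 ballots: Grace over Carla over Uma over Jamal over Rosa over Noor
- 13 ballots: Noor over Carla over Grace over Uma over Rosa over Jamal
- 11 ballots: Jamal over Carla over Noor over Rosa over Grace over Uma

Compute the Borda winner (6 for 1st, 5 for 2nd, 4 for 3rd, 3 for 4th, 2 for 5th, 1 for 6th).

Jamal: 9×6 + 9×3 + 13×1 + 11×6 = 160
Uma: 9×5 + 9×4 + 13×3 + 11×1 = 131
Rosa: 9×2 + 9×2 + 13×2 + 11×3 = 95
Carla: 9×3 + 9×5 + 13×5 + 11×5 = 192
Grace: 9×1 + 9×6 + 13×4 + 11×2 = 137
Noor: 9×4 + 9×1 + 13×6 + 11×4 = 167

Carla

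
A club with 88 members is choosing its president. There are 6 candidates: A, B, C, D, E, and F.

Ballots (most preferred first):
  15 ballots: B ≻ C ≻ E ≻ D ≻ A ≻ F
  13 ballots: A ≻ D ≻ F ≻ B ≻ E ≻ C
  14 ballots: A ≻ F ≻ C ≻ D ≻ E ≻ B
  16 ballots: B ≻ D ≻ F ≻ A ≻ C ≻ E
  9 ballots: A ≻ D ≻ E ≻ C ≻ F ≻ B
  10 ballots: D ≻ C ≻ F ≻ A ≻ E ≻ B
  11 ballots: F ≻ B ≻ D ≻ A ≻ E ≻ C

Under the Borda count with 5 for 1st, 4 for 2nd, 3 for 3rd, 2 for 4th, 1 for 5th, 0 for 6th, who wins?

A: 15×1 + 13×5 + 14×5 + 16×2 + 9×5 + 10×2 + 11×2 = 269
B: 15×5 + 13×2 + 14×0 + 16×5 + 9×0 + 10×0 + 11×4 = 225
C: 15×4 + 13×0 + 14×3 + 16×1 + 9×2 + 10×4 + 11×0 = 176
D: 15×2 + 13×4 + 14×2 + 16×4 + 9×4 + 10×5 + 11×3 = 293
E: 15×3 + 13×1 + 14×1 + 16×0 + 9×3 + 10×1 + 11×1 = 120
F: 15×0 + 13×3 + 14×4 + 16×3 + 9×1 + 10×3 + 11×5 = 237

D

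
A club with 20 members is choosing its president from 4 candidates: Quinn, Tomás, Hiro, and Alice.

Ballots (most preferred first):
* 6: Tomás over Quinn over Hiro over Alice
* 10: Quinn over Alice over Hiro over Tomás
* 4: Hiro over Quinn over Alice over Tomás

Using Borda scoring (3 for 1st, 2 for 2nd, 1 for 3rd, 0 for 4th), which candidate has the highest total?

Quinn

Quinn: 6×2 + 10×3 + 4×2 = 50
Tomás: 6×3 + 10×0 + 4×0 = 18
Hiro: 6×1 + 10×1 + 4×3 = 28
Alice: 6×0 + 10×2 + 4×1 = 24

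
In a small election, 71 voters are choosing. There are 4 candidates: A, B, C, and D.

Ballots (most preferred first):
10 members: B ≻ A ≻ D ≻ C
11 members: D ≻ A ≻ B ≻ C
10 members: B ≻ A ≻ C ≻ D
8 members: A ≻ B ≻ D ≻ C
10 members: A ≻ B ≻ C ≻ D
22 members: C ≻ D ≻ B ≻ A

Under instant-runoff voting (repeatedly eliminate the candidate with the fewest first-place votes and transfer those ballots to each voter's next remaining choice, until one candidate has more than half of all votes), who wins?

Round 1: A 18, B 20, C 22, D 11. D eliminated.
Round 2: A 29, B 20, C 22. B eliminated.
Round 3: A 49, C 22. A has a majority (≥36).

A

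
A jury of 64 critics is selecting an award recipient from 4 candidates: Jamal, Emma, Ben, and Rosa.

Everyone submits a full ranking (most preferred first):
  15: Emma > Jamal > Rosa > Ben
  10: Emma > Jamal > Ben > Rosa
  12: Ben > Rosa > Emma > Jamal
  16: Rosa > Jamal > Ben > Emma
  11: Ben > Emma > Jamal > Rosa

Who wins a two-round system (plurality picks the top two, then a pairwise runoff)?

Ben

Round 1 first-place votes: Jamal 0, Emma 25, Ben 23, Rosa 16. Emma and Ben advance.
Runoff: Emma is ranked above Ben on 25 ballots, Ben above Emma on 39.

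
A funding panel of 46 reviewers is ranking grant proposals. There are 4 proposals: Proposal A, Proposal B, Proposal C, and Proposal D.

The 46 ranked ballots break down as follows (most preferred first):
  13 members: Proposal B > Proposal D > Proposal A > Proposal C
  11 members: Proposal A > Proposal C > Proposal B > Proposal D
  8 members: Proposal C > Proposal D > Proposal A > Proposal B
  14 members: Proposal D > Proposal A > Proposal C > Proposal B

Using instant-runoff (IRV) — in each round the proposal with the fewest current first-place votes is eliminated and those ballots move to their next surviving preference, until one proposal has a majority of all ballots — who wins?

Round 1: Proposal A 11, Proposal B 13, Proposal C 8, Proposal D 14. Proposal C eliminated.
Round 2: Proposal A 11, Proposal B 13, Proposal D 22. Proposal A eliminated.
Round 3: Proposal B 24, Proposal D 22. Proposal B has a majority (≥24).

Proposal B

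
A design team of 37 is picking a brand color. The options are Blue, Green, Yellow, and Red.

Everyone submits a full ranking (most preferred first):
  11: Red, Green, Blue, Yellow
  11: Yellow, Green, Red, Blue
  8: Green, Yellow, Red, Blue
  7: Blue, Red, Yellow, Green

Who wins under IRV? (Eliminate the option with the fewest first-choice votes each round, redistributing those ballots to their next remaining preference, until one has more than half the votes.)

Round 1: Blue 7, Green 8, Yellow 11, Red 11. Blue eliminated.
Round 2: Green 8, Yellow 11, Red 18. Green eliminated.
Round 3: Yellow 19, Red 18. Yellow has a majority (≥19).

Yellow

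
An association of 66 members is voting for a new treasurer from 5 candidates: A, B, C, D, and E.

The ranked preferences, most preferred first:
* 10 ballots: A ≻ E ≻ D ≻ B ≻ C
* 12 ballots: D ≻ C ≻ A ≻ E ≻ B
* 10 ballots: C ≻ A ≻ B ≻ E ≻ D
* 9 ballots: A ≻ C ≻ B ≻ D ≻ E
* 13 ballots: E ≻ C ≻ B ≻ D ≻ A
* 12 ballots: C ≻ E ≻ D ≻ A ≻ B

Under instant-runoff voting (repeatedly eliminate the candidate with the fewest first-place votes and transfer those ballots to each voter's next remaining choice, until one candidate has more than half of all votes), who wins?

Round 1: A 19, B 0, C 22, D 12, E 13. B eliminated.
Round 2: A 19, C 22, D 12, E 13. D eliminated.
Round 3: A 19, C 34, E 13. C has a majority (≥34).

C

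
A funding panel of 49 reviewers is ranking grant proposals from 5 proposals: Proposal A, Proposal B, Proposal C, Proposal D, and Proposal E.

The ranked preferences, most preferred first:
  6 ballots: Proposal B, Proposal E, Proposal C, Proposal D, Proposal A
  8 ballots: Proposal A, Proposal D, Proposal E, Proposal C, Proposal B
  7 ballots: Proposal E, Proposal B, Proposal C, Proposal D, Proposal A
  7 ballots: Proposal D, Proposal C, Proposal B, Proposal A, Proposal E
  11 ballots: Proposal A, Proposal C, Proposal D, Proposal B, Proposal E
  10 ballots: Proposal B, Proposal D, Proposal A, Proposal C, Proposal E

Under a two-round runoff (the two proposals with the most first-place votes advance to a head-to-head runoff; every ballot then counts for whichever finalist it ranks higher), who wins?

Round 1 first-place votes: Proposal A 19, Proposal B 16, Proposal C 0, Proposal D 7, Proposal E 7. Proposal A and Proposal B advance.
Runoff: Proposal A is ranked above Proposal B on 19 ballots, Proposal B above Proposal A on 30.

Proposal B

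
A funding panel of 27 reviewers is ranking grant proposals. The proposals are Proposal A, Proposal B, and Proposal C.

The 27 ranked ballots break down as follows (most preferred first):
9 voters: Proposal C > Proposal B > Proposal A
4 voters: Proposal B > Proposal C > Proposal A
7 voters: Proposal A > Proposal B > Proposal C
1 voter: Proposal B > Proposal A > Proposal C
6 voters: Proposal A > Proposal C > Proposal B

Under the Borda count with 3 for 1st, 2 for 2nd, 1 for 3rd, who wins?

Proposal C

Proposal A: 9×1 + 4×1 + 7×3 + 1×2 + 6×3 = 54
Proposal B: 9×2 + 4×3 + 7×2 + 1×3 + 6×1 = 53
Proposal C: 9×3 + 4×2 + 7×1 + 1×1 + 6×2 = 55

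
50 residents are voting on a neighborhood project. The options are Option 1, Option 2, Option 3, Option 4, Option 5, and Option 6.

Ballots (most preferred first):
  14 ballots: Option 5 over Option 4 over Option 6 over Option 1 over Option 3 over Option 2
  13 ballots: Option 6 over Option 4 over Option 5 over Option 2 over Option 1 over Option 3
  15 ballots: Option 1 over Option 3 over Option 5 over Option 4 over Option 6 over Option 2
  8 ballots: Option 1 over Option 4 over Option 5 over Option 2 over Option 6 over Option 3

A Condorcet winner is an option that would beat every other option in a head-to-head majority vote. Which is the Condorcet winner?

Option 5 vs Option 1: 27–23
Option 5 vs Option 2: 50–0
Option 5 vs Option 3: 35–15
Option 5 vs Option 4: 29–21
Option 5 vs Option 6: 37–13
Option 5 beats every other option.

Option 5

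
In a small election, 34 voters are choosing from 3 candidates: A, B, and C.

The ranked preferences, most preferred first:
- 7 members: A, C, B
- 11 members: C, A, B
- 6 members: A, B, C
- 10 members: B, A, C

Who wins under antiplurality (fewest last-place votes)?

Last-place votes: A 0, B 18, C 16.

A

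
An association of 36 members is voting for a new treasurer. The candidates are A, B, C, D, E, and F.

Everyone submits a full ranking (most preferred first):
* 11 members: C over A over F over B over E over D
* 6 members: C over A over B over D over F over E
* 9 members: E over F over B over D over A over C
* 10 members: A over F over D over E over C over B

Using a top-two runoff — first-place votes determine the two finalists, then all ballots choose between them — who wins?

Round 1 first-place votes: A 10, B 0, C 17, D 0, E 9, F 0. C and A advance.
Runoff: C is ranked above A on 17 ballots, A above C on 19.

A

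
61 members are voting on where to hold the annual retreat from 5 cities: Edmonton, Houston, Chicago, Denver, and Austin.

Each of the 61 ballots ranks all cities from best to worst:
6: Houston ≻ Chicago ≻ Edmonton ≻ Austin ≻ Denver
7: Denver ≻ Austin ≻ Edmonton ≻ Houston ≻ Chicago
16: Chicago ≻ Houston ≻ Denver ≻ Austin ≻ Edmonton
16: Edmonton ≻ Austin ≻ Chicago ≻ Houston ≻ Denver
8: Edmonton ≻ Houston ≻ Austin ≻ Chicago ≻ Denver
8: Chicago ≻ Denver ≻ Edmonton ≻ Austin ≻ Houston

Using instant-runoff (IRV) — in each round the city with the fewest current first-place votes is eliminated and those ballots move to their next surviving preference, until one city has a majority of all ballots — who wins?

Round 1: Edmonton 24, Houston 6, Chicago 24, Denver 7, Austin 0. Austin eliminated.
Round 2: Edmonton 24, Houston 6, Chicago 24, Denver 7. Houston eliminated.
Round 3: Edmonton 24, Chicago 30, Denver 7. Denver eliminated.
Round 4: Edmonton 31, Chicago 30. Edmonton has a majority (≥31).

Edmonton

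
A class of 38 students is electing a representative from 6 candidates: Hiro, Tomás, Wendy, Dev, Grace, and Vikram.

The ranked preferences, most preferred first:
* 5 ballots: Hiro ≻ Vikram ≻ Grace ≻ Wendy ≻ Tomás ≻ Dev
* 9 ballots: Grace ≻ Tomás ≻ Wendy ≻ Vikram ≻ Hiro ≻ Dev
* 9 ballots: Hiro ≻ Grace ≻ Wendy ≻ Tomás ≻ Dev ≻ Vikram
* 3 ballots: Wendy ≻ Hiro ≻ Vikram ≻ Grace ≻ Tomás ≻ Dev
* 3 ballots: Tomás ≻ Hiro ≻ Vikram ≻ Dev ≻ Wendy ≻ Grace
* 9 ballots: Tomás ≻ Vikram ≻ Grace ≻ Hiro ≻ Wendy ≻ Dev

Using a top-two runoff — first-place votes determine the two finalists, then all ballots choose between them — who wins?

Round 1 first-place votes: Hiro 14, Tomás 12, Wendy 3, Dev 0, Grace 9, Vikram 0. Hiro and Tomás advance.
Runoff: Hiro is ranked above Tomás on 17 ballots, Tomás above Hiro on 21.

Tomás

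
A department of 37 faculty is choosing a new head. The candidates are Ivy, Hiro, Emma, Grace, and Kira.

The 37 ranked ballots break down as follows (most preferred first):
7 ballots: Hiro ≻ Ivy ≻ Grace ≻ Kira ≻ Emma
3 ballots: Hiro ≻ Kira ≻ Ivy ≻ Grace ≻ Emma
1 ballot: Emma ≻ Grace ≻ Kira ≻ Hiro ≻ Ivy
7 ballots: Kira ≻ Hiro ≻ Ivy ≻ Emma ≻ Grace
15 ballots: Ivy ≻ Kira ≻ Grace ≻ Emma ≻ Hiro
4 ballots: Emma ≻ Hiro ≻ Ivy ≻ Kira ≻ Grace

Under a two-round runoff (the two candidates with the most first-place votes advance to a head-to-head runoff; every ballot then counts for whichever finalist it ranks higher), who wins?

Hiro

Round 1 first-place votes: Ivy 15, Hiro 10, Emma 5, Grace 0, Kira 7. Ivy and Hiro advance.
Runoff: Ivy is ranked above Hiro on 15 ballots, Hiro above Ivy on 22.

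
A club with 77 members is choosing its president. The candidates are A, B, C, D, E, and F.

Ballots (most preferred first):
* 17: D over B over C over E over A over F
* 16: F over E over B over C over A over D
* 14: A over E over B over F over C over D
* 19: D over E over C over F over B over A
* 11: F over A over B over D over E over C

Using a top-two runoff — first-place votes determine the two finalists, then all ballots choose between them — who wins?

Round 1 first-place votes: A 14, B 0, C 0, D 36, E 0, F 27. D and F advance.
Runoff: D is ranked above F on 36 ballots, F above D on 41.

F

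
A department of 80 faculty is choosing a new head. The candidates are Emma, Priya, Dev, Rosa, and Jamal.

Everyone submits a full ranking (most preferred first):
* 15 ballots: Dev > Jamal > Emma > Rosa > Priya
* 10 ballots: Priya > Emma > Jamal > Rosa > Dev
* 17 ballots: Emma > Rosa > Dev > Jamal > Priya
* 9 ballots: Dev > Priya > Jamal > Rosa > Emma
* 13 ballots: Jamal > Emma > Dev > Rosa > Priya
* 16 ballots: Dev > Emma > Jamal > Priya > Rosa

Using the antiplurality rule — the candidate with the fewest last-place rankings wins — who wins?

Jamal

Last-place votes: Emma 9, Priya 45, Dev 10, Rosa 16, Jamal 0.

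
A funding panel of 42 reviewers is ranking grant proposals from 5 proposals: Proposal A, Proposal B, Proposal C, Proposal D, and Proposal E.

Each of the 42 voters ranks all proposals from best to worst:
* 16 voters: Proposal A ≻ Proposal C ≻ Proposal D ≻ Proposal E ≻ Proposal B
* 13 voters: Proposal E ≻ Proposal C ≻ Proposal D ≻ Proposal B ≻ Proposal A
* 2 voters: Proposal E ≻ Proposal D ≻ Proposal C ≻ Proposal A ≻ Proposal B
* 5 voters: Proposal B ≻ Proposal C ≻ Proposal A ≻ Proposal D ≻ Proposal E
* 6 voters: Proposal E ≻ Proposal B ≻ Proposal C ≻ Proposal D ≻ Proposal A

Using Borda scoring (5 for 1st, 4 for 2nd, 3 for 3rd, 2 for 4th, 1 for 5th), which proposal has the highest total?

Proposal C

Proposal A: 16×5 + 13×1 + 2×2 + 5×3 + 6×1 = 118
Proposal B: 16×1 + 13×2 + 2×1 + 5×5 + 6×4 = 93
Proposal C: 16×4 + 13×4 + 2×3 + 5×4 + 6×3 = 160
Proposal D: 16×3 + 13×3 + 2×4 + 5×2 + 6×2 = 117
Proposal E: 16×2 + 13×5 + 2×5 + 5×1 + 6×5 = 142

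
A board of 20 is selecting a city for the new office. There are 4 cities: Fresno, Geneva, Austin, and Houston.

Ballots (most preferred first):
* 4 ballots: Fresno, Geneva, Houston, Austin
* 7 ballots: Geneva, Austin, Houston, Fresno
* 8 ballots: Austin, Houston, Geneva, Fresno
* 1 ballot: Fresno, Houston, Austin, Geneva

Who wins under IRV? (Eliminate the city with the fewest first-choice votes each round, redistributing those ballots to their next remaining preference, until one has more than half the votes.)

Geneva

Round 1: Fresno 5, Geneva 7, Austin 8, Houston 0. Houston eliminated.
Round 2: Fresno 5, Geneva 7, Austin 8. Fresno eliminated.
Round 3: Geneva 11, Austin 9. Geneva has a majority (≥11).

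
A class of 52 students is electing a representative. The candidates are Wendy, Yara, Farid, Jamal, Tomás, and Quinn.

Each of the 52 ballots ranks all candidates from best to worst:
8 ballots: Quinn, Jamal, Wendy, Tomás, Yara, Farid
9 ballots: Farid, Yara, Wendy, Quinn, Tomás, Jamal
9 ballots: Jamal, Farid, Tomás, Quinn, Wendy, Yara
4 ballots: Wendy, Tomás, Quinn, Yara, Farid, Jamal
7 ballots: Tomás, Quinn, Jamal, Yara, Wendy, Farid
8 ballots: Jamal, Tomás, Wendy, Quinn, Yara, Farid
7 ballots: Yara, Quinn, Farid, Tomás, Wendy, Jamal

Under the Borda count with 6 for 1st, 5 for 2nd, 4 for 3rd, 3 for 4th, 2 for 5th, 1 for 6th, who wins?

Wendy: 8×4 + 9×4 + 9×2 + 4×6 + 7×2 + 8×4 + 7×2 = 170
Yara: 8×2 + 9×5 + 9×1 + 4×3 + 7×3 + 8×2 + 7×6 = 161
Farid: 8×1 + 9×6 + 9×5 + 4×2 + 7×1 + 8×1 + 7×4 = 158
Jamal: 8×5 + 9×1 + 9×6 + 4×1 + 7×4 + 8×6 + 7×1 = 190
Tomás: 8×3 + 9×2 + 9×4 + 4×5 + 7×6 + 8×5 + 7×3 = 201
Quinn: 8×6 + 9×3 + 9×3 + 4×4 + 7×5 + 8×3 + 7×5 = 212

Quinn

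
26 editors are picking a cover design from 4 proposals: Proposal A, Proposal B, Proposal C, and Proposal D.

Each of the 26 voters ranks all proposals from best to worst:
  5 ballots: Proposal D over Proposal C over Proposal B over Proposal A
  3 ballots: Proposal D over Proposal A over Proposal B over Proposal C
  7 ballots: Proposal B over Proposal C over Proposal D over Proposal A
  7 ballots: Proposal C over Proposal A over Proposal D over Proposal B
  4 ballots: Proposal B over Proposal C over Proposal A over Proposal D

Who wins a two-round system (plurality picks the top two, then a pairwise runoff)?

Proposal D

Round 1 first-place votes: Proposal A 0, Proposal B 11, Proposal C 7, Proposal D 8. Proposal B and Proposal D advance.
Runoff: Proposal B is ranked above Proposal D on 11 ballots, Proposal D above Proposal B on 15.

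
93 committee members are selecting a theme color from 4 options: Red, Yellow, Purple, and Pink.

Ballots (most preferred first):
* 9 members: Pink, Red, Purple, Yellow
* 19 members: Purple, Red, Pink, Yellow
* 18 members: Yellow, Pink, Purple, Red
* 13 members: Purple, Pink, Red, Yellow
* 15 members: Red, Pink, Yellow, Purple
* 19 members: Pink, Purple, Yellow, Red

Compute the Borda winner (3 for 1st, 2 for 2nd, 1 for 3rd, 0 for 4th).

Pink

Red: 9×2 + 19×2 + 18×0 + 13×1 + 15×3 + 19×0 = 114
Yellow: 9×0 + 19×0 + 18×3 + 13×0 + 15×1 + 19×1 = 88
Purple: 9×1 + 19×3 + 18×1 + 13×3 + 15×0 + 19×2 = 161
Pink: 9×3 + 19×1 + 18×2 + 13×2 + 15×2 + 19×3 = 195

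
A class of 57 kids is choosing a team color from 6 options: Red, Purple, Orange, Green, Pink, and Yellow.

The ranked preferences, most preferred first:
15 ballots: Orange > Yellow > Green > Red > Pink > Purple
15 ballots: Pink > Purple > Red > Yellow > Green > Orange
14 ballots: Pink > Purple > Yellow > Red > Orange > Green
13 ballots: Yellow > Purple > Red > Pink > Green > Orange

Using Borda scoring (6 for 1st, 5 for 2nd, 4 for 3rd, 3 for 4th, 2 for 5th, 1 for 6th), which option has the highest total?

Yellow

Red: 15×3 + 15×4 + 14×3 + 13×4 = 199
Purple: 15×1 + 15×5 + 14×5 + 13×5 = 225
Orange: 15×6 + 15×1 + 14×2 + 13×1 = 146
Green: 15×4 + 15×2 + 14×1 + 13×2 = 130
Pink: 15×2 + 15×6 + 14×6 + 13×3 = 243
Yellow: 15×5 + 15×3 + 14×4 + 13×6 = 254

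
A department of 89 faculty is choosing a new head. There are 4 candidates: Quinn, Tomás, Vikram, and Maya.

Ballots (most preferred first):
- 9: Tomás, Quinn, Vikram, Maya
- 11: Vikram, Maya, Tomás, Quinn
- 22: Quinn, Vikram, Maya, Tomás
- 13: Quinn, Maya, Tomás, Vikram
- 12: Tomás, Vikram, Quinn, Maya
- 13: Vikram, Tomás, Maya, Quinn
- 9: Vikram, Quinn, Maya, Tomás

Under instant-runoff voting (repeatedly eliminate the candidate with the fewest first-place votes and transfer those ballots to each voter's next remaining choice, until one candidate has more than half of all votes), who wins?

Vikram

Round 1: Quinn 35, Tomás 21, Vikram 33, Maya 0. Maya eliminated.
Round 2: Quinn 35, Tomás 21, Vikram 33. Tomás eliminated.
Round 3: Quinn 44, Vikram 45. Vikram has a majority (≥45).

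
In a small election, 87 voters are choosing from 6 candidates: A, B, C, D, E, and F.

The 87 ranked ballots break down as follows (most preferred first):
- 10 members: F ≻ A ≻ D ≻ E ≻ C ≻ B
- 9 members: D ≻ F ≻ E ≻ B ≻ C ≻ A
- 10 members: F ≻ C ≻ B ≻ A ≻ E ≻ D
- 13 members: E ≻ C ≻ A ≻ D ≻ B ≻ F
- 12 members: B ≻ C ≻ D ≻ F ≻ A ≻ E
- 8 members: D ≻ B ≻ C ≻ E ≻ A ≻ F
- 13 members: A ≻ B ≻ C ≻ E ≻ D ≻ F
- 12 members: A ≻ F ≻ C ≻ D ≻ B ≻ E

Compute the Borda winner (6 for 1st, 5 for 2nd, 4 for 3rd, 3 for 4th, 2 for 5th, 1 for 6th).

C

A: 10×5 + 9×1 + 10×3 + 13×4 + 12×2 + 8×2 + 13×6 + 12×6 = 331
B: 10×1 + 9×3 + 10×4 + 13×2 + 12×6 + 8×5 + 13×5 + 12×2 = 304
C: 10×2 + 9×2 + 10×5 + 13×5 + 12×5 + 8×4 + 13×4 + 12×4 = 345
D: 10×4 + 9×6 + 10×1 + 13×3 + 12×4 + 8×6 + 13×2 + 12×3 = 301
E: 10×3 + 9×4 + 10×2 + 13×6 + 12×1 + 8×3 + 13×3 + 12×1 = 251
F: 10×6 + 9×5 + 10×6 + 13×1 + 12×3 + 8×1 + 13×1 + 12×5 = 295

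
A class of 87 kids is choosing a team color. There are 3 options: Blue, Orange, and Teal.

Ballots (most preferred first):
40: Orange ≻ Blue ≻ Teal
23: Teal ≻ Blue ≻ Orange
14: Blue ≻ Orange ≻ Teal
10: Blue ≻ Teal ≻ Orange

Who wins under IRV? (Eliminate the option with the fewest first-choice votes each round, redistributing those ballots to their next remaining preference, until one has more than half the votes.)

Blue

Round 1: Blue 24, Orange 40, Teal 23. Teal eliminated.
Round 2: Blue 47, Orange 40. Blue has a majority (≥44).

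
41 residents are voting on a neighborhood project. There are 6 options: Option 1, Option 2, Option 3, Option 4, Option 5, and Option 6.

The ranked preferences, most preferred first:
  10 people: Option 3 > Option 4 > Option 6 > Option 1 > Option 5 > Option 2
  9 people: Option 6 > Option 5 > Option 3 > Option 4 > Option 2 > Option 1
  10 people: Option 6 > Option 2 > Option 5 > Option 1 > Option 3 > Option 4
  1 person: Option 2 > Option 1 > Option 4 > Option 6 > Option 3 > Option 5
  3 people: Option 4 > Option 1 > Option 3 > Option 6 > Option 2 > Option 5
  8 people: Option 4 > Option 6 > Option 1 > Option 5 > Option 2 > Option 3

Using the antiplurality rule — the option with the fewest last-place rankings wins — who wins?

Last-place votes: Option 1 9, Option 2 10, Option 3 8, Option 4 10, Option 5 4, Option 6 0.

Option 6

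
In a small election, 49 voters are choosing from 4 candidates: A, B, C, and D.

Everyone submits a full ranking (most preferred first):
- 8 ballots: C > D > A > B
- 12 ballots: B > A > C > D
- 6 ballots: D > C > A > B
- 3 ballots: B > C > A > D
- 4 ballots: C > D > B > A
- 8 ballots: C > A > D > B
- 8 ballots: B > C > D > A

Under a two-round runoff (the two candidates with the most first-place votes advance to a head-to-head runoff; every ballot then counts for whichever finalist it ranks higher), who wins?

C

Round 1 first-place votes: A 0, B 23, C 20, D 6. B and C advance.
Runoff: B is ranked above C on 23 ballots, C above B on 26.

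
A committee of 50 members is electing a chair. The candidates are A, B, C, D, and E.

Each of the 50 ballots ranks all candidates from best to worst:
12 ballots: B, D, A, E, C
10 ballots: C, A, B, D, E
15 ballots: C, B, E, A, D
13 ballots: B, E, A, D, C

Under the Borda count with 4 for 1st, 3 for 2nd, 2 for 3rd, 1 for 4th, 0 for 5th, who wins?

A: 12×2 + 10×3 + 15×1 + 13×2 = 95
B: 12×4 + 10×2 + 15×3 + 13×4 = 165
C: 12×0 + 10×4 + 15×4 + 13×0 = 100
D: 12×3 + 10×1 + 15×0 + 13×1 = 59
E: 12×1 + 10×0 + 15×2 + 13×3 = 81

B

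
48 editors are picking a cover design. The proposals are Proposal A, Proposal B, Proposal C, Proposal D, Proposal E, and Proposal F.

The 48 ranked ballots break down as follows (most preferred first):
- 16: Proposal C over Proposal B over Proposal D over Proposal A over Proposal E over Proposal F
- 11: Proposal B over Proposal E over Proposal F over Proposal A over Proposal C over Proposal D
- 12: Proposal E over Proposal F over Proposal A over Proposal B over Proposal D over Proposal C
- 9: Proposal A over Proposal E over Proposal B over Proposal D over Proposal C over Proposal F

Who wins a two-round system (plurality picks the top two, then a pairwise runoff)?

Round 1 first-place votes: Proposal A 9, Proposal B 11, Proposal C 16, Proposal D 0, Proposal E 12, Proposal F 0. Proposal C and Proposal E advance.
Runoff: Proposal C is ranked above Proposal E on 16 ballots, Proposal E above Proposal C on 32.

Proposal E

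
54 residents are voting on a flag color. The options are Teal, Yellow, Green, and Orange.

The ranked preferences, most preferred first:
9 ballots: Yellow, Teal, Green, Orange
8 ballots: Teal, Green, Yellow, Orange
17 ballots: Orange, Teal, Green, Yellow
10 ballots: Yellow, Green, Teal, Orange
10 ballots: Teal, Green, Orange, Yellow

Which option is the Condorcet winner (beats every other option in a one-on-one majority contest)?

Teal vs Yellow: 35–19
Teal vs Green: 44–10
Teal vs Orange: 37–17
Teal beats every other option.

Teal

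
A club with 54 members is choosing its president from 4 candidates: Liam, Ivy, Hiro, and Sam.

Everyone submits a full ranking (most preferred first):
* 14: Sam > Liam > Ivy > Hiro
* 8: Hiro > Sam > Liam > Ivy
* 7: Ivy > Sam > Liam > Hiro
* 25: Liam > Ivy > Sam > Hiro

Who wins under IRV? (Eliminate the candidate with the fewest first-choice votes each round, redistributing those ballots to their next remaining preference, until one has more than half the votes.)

Sam

Round 1: Liam 25, Ivy 7, Hiro 8, Sam 14. Ivy eliminated.
Round 2: Liam 25, Hiro 8, Sam 21. Hiro eliminated.
Round 3: Liam 25, Sam 29. Sam has a majority (≥28).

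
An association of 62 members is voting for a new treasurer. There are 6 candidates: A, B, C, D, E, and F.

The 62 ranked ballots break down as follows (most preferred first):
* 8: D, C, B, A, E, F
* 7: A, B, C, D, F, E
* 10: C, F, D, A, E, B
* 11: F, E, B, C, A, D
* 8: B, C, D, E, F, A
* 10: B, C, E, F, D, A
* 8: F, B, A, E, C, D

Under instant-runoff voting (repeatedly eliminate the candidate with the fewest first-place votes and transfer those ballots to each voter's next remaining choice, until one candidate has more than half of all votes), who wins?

Round 1: A 7, B 18, C 10, D 8, E 0, F 19. E eliminated.
Round 2: A 7, B 18, C 10, D 8, F 19. A eliminated.
Round 3: B 25, C 10, D 8, F 19. D eliminated.
Round 4: B 25, C 18, F 19. C eliminated.
Round 5: B 33, F 29. B has a majority (≥32).

B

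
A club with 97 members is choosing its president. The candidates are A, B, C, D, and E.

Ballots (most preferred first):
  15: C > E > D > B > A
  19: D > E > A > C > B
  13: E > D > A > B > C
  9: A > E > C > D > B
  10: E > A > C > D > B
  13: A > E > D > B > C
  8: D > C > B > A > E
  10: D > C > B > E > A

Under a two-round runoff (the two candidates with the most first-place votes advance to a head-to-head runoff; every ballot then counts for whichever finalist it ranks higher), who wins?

Round 1 first-place votes: A 22, B 0, C 15, D 37, E 23. D and E advance.
Runoff: D is ranked above E on 37 ballots, E above D on 60.

E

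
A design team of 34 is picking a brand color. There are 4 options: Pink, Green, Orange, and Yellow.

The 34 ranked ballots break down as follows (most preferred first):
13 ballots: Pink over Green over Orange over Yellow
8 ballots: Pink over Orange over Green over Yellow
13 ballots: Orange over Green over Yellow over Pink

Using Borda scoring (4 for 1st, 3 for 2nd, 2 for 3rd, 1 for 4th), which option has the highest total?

Pink: 13×4 + 8×4 + 13×1 = 97
Green: 13×3 + 8×2 + 13×3 = 94
Orange: 13×2 + 8×3 + 13×4 = 102
Yellow: 13×1 + 8×1 + 13×2 = 47

Orange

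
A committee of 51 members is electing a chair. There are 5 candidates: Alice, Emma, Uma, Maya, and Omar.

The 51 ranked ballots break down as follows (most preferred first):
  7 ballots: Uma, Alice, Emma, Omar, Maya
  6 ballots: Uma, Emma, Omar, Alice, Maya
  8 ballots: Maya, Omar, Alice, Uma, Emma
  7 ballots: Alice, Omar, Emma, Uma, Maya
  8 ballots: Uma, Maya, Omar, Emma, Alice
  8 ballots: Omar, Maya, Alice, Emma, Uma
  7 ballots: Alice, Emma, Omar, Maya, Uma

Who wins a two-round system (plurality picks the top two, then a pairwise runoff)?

Alice

Round 1 first-place votes: Alice 14, Emma 0, Uma 21, Maya 8, Omar 8. Uma and Alice advance.
Runoff: Uma is ranked above Alice on 21 ballots, Alice above Uma on 30.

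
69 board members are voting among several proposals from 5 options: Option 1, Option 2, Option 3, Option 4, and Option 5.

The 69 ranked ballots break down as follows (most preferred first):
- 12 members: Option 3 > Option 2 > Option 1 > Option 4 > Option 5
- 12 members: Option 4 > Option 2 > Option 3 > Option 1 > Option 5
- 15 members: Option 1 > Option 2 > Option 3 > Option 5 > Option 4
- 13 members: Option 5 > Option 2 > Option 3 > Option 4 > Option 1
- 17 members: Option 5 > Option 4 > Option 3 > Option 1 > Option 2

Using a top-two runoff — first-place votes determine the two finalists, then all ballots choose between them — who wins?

Option 1

Round 1 first-place votes: Option 1 15, Option 2 0, Option 3 12, Option 4 12, Option 5 30. Option 5 and Option 1 advance.
Runoff: Option 5 is ranked above Option 1 on 30 ballots, Option 1 above Option 5 on 39.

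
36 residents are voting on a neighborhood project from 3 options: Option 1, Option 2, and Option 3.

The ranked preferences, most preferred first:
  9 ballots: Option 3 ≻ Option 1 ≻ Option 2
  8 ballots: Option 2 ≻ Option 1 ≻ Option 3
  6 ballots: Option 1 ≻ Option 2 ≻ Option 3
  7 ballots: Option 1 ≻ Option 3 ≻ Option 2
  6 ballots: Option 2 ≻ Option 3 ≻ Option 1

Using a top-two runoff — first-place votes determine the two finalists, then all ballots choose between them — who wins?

Option 1

Round 1 first-place votes: Option 1 13, Option 2 14, Option 3 9. Option 2 and Option 1 advance.
Runoff: Option 2 is ranked above Option 1 on 14 ballots, Option 1 above Option 2 on 22.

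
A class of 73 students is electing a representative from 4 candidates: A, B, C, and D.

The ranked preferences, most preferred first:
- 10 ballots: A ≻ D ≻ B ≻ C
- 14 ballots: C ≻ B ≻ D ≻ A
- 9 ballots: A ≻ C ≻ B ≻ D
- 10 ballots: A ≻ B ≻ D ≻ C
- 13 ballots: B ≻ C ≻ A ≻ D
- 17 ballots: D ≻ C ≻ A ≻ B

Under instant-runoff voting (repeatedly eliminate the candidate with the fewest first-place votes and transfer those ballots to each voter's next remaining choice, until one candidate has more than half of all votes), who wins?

Round 1: A 29, B 13, C 14, D 17. B eliminated.
Round 2: A 29, C 27, D 17. D eliminated.
Round 3: A 29, C 44. C has a majority (≥37).

C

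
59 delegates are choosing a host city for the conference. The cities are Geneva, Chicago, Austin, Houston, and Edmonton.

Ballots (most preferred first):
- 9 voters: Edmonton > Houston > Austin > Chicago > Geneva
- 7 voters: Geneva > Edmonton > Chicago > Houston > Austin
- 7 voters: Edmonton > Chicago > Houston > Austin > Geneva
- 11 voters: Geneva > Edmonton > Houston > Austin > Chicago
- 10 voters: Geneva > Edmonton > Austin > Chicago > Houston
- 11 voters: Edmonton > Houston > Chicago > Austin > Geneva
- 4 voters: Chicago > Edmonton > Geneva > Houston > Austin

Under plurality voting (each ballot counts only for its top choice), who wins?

First-place votes: Geneva 28, Chicago 4, Austin 0, Houston 0, Edmonton 27.

Geneva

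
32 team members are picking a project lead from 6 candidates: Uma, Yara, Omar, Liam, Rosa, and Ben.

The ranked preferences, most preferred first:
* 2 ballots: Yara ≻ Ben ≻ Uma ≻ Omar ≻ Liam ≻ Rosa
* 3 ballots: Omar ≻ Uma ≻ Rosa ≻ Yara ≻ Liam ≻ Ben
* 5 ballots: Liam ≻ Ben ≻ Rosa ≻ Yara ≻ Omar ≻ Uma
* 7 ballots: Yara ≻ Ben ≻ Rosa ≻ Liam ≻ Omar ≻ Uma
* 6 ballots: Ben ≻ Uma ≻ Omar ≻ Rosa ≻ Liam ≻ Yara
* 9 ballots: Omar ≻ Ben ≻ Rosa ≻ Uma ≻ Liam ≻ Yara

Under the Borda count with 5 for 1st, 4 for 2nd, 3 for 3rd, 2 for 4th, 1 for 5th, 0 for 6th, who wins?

Uma: 2×3 + 3×4 + 5×0 + 7×0 + 6×4 + 9×2 = 60
Yara: 2×5 + 3×2 + 5×2 + 7×5 + 6×0 + 9×0 = 61
Omar: 2×2 + 3×5 + 5×1 + 7×1 + 6×3 + 9×5 = 94
Liam: 2×1 + 3×1 + 5×5 + 7×2 + 6×1 + 9×1 = 59
Rosa: 2×0 + 3×3 + 5×3 + 7×3 + 6×2 + 9×3 = 84
Ben: 2×4 + 3×0 + 5×4 + 7×4 + 6×5 + 9×4 = 122

Ben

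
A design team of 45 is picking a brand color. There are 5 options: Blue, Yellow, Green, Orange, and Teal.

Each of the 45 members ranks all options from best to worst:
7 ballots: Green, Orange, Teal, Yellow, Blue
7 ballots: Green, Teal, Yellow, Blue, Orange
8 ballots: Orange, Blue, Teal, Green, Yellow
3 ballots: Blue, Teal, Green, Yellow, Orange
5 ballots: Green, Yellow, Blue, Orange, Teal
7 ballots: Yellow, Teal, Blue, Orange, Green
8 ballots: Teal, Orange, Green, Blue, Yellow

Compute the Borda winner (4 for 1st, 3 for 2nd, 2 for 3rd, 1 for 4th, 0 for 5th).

Teal

Blue: 7×0 + 7×1 + 8×3 + 3×4 + 5×2 + 7×2 + 8×1 = 75
Yellow: 7×1 + 7×2 + 8×0 + 3×1 + 5×3 + 7×4 + 8×0 = 67
Green: 7×4 + 7×4 + 8×1 + 3×2 + 5×4 + 7×0 + 8×2 = 106
Orange: 7×3 + 7×0 + 8×4 + 3×0 + 5×1 + 7×1 + 8×3 = 89
Teal: 7×2 + 7×3 + 8×2 + 3×3 + 5×0 + 7×3 + 8×4 = 113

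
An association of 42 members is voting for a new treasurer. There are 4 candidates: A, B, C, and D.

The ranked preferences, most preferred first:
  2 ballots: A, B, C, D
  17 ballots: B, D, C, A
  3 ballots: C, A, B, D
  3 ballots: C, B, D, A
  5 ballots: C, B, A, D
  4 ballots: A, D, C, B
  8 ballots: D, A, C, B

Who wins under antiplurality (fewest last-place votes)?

C

Last-place votes: A 20, B 12, C 0, D 10.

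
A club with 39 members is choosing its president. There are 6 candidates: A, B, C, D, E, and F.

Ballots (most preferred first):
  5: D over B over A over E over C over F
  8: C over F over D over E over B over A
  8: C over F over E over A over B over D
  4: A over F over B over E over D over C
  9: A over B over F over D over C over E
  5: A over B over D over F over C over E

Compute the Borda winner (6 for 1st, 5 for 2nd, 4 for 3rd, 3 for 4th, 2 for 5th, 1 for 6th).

A

A: 5×4 + 8×1 + 8×3 + 4×6 + 9×6 + 5×6 = 160
B: 5×5 + 8×2 + 8×2 + 4×4 + 9×5 + 5×5 = 143
C: 5×2 + 8×6 + 8×6 + 4×1 + 9×2 + 5×2 = 138
D: 5×6 + 8×4 + 8×1 + 4×2 + 9×3 + 5×4 = 125
E: 5×3 + 8×3 + 8×4 + 4×3 + 9×1 + 5×1 = 97
F: 5×1 + 8×5 + 8×5 + 4×5 + 9×4 + 5×3 = 156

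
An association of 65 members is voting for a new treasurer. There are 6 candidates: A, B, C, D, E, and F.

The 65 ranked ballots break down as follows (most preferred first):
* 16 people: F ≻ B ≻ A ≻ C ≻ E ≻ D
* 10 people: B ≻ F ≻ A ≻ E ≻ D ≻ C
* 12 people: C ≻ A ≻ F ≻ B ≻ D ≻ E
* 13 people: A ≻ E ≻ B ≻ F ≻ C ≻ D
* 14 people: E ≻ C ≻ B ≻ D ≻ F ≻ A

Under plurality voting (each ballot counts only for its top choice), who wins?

First-place votes: A 13, B 10, C 12, D 0, E 14, F 16.

F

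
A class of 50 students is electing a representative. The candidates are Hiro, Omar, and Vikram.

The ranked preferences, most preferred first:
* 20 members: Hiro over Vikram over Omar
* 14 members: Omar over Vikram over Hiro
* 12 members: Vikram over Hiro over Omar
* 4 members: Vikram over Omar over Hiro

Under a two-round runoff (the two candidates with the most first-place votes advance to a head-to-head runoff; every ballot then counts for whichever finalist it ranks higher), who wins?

Vikram

Round 1 first-place votes: Hiro 20, Omar 14, Vikram 16. Hiro and Vikram advance.
Runoff: Hiro is ranked above Vikram on 20 ballots, Vikram above Hiro on 30.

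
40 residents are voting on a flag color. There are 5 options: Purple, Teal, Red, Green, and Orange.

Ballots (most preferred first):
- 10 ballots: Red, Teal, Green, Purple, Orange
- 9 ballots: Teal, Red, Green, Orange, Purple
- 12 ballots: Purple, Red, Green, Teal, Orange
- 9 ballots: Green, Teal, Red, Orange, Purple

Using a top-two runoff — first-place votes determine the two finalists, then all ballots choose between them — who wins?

Red

Round 1 first-place votes: Purple 12, Teal 9, Red 10, Green 9, Orange 0. Purple and Red advance.
Runoff: Purple is ranked above Red on 12 ballots, Red above Purple on 28.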